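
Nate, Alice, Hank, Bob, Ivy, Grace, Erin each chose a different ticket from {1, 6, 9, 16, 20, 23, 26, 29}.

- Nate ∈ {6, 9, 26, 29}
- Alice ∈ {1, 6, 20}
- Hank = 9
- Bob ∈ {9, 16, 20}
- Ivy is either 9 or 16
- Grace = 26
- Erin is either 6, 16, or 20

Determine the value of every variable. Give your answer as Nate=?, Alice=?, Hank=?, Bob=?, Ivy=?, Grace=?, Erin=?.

Hank's domain is down to {9}, so Hank = 9. Eliminate 9 elsewhere: Nate, Bob, Ivy.
Ivy must be 16 (only option left). Eliminate 16 elsewhere: Bob, Erin.
Grace's domain is down to {26}, so Grace = 26. Strike 26 from Nate.
Bob has just one choice, so Bob = 20. Remove 20 from Alice, Erin.
Erin has just one choice, so Erin = 6. Remove 6 from Nate, Alice.
Nate must be 29 (only option left).
That leaves Alice = 1.

Nate=29, Alice=1, Hank=9, Bob=20, Ivy=16, Grace=26, Erin=6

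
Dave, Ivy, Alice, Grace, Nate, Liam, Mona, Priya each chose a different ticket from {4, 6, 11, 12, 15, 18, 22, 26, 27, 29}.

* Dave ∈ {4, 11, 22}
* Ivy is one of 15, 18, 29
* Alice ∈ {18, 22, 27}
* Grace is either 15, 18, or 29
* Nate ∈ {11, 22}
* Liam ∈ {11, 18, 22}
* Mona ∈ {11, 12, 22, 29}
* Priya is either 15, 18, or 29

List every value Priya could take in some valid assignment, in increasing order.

15, 18, 29

Among the 8 variables, 4 fits only Dave (and all 8 values in {4, 11, 12, 15, 18, 22, 27, 29} must be used), so Dave = 4.
Among the 7 still-open variables, 12 fits only Mona (and all 7 values in {11, 12, 15, 18, 22, 27, 29} must be used), so Mona = 12.
Among the 6 still-open variables, 27 fits only Alice (and all 6 values in {11, 15, 18, 22, 27, 29} must be used), so Alice = 27.
The 3 variables Ivy, Grace, Priya are confined to {15, 18, 29}, which locks those values in; drop them from Liam.
No further eliminations apply; Priya can still be any of 15, 18, 29.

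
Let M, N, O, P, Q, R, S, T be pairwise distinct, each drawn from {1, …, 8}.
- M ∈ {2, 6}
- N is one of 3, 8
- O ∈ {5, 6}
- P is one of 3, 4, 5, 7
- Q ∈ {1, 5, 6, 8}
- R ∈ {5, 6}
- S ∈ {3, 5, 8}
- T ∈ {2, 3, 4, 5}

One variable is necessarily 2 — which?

M

The 8 variables together cover exactly {1, 2, 3, 4, 5, 6, 7, 8} — 8 values for 8 variables — and 1 appears only in Q's list, so Q = 1.
Among the 7 still-open variables, 7 fits only P (and all 7 values in {2, 3, 4, 5, 6, 7, 8} must be used), so P = 7.
The 6 still-open variables together cover exactly {2, 3, 4, 5, 6, 8} — 6 values for 6 variables — and 4 appears only in T's list, so T = 4.
The 5 still-open variables together cover exactly {2, 3, 5, 6, 8} — 5 values for 5 variables — and 2 appears only in M's list, so M = 2.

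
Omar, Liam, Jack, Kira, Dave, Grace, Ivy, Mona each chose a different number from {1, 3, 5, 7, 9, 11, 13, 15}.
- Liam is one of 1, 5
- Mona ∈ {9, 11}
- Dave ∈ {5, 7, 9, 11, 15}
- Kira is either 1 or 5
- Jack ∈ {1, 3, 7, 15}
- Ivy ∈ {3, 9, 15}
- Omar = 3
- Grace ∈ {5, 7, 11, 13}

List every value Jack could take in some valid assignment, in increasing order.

7, 15

Omar must be 3 (only option left). So Jack, Ivy can't be 3.
The 7 still-open variables together cover exactly {1, 5, 7, 9, 11, 13, 15} — 7 values for 7 variables — and 13 appears only in Grace's list, so Grace = 13.
The 2 variables Liam and Kira are confined to {1, 5}, which locks those values in; drop them from Jack, Dave.
No further eliminations apply; Jack can still be any of 7, 15.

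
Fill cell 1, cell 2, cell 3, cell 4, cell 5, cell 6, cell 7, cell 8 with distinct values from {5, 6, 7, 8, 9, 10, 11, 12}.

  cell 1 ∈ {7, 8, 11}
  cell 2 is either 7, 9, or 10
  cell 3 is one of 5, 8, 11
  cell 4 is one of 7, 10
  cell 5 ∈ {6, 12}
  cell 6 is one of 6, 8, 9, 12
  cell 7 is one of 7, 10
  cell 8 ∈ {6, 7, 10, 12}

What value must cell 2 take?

9

Among the 8 variables, 5 fits only cell 3 (and all 8 values in {5, 6, 7, 8, 9, 10, 11, 12} must be used), so cell 3 = 5.
The 7 still-open variables draw from only 7 values {6, 7, 8, 9, 10, 11, 12}, so each is used; only cell 1 can be 11, hence cell 1 = 11.
Among the 6 still-open variables, 8 fits only cell 6 (and all 6 values in {6, 7, 8, 9, 10, 12} must be used), so cell 6 = 8.
The 5 still-open variables draw from only 5 values {6, 7, 9, 10, 12}, so each is used; only cell 2 can be 9, hence cell 2 = 9.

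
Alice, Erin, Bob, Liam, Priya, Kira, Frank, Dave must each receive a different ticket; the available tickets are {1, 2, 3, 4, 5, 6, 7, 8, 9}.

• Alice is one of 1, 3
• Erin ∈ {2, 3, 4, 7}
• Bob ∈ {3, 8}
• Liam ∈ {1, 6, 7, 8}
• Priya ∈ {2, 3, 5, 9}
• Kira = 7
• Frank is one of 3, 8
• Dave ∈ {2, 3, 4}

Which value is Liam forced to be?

Kira has just one choice, so Kira = 7. So Erin, Liam can't be 7.
Bob and Frank between them cover only {3, 8} — a naked pair. Remove those values from Alice, Erin, Liam, Priya, Dave.
Alice must be 1 (only option left). Strike 1 from Liam.
So Liam = 6.

6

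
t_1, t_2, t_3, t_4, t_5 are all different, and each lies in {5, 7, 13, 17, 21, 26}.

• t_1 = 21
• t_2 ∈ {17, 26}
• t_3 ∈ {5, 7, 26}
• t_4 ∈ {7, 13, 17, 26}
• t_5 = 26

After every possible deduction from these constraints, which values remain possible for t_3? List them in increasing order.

5, 7

t_1 must be 21 (only option left).
t_5's domain is down to {26}, so t_5 = 26. Remove 26 from t_2, t_3, t_4.
t_2's domain is down to {17}, so t_2 = 17. Eliminate 17 elsewhere: t_4.
No further eliminations apply; t_3 can still be any of 5, 7.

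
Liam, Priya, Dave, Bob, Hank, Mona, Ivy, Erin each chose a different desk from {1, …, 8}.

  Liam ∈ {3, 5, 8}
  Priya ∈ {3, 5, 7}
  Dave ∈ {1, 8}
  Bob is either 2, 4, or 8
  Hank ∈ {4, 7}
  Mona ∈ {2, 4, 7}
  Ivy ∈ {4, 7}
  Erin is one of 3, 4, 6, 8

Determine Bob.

The 8 variables draw from only 8 values {1, 2, 3, 4, 5, 6, 7, 8}, so each is used; only Dave can be 1, hence Dave = 1.
The 7 still-open variables together cover exactly {2, 3, 4, 5, 6, 7, 8} — 7 values for 7 variables — and 6 appears only in Erin's list, so Erin = 6.
Hank and Ivy between them cover only {4, 7} — a naked pair. Remove those values from Priya, Bob, Mona.
Mona has just one choice, so Mona = 2. Strike 2 from Bob.
So Bob = 8.

8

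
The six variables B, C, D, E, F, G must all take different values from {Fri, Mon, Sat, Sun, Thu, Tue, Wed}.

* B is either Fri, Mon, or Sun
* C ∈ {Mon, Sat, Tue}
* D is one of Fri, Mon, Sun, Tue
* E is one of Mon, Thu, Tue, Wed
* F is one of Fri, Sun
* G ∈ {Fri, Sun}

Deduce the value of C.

The 2 variables F and G are confined to {Fri, Sun}, which locks those values in; drop them from B, D.
B's domain is down to {Mon}, so B = Mon. Strike Mon from C, D, E.
That leaves D = Tue. Strike Tue from C, E.
So C = Sat.

Sat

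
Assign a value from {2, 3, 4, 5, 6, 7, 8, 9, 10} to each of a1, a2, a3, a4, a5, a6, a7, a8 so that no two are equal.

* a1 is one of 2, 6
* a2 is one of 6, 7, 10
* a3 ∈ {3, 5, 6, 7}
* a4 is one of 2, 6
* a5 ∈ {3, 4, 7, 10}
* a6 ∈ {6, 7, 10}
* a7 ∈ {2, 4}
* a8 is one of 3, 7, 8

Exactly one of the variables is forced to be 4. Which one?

The 8 variables draw from only 8 values {2, 3, 4, 5, 6, 7, 8, 10}, so each is used; only a3 can be 5, hence a3 = 5.
The 7 still-open variables draw from only 7 values {2, 3, 4, 6, 7, 8, 10}, so each is used; only a8 can be 8, hence a8 = 8.
The 6 still-open variables draw from only 6 values {2, 3, 4, 6, 7, 10}, so each is used; only a5 can be 3, hence a5 = 3.
The 5 still-open variables draw from only 5 values {2, 4, 6, 7, 10}, so each is used; only a7 can be 4, hence a7 = 4.

a7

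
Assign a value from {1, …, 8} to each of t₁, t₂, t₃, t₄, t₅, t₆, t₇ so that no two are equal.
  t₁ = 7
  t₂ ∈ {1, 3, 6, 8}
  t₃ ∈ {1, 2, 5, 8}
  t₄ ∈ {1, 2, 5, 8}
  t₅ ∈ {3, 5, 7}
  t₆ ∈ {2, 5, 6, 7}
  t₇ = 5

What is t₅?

t₁'s domain is down to {7}, so t₁ = 7. Strike 7 from t₅, t₆.
t₇ has just one choice, so t₇ = 5. So t₃, t₄, t₅, t₆ can't be 5.
So t₅ = 3.

3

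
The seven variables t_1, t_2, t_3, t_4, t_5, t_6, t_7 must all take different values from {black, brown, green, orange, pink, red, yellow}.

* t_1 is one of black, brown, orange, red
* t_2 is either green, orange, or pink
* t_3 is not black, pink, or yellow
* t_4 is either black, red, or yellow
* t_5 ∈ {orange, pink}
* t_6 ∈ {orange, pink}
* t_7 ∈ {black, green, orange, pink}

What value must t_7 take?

The 7 variables draw from only 7 values {black, brown, green, orange, pink, red, yellow}, so each is used; only t_4 can be yellow, hence t_4 = yellow.
t_5 and t_6 between them cover only {orange, pink} — a naked pair. Remove those values from t_1, t_2, t_3, t_7.
That leaves t_2 = green. Strike green from t_3, t_7.
So t_7 = black.

black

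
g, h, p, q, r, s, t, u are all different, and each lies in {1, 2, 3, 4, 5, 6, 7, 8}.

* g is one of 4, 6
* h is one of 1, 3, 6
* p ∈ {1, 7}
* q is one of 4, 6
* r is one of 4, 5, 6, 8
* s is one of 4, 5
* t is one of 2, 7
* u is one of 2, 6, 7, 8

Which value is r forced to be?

8

The 8 variables draw from only 8 values {1, 2, 3, 4, 5, 6, 7, 8}, so each is used; only h can be 3, hence h = 3.
The 7 still-open variables together cover exactly {1, 2, 4, 5, 6, 7, 8} — 7 values for 7 variables — and 1 appears only in p's list, so p = 1.
g and q between them cover only {4, 6} — a naked pair. Remove those values from r, s, u.
s must be 5 (only option left). Remove 5 from r.
So r = 8.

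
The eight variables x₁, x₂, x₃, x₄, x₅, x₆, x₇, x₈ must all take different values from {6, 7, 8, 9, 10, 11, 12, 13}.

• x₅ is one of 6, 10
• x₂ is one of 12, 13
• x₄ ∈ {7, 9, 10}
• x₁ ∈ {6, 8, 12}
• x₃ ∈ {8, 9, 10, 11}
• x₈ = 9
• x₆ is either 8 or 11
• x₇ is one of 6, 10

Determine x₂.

x₈ has just one choice, so x₈ = 9. Strike 9 from x₃, x₄.
The 7 still-open variables draw from only 7 values {6, 7, 8, 10, 11, 12, 13}, so each is used; only x₄ can be 7, hence x₄ = 7.
The 6 still-open variables together cover exactly {6, 8, 10, 11, 12, 13} — 6 values for 6 variables — and 13 appears only in x₂'s list, so x₂ = 13.

13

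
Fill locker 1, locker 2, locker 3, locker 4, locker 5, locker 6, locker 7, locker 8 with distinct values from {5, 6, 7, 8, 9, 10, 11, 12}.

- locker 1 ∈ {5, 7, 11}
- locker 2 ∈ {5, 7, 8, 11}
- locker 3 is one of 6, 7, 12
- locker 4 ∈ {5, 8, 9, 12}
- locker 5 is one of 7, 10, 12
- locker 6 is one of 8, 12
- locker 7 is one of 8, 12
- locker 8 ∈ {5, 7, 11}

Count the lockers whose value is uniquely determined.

The 8 variables together cover exactly {5, 6, 7, 8, 9, 10, 11, 12} — 8 values for 8 variables — and 6 appears only in locker 3's list, so locker 3 = 6.
The 7 still-open variables draw from only 7 values {5, 7, 8, 9, 10, 11, 12}, so each is used; only locker 4 can be 9, hence locker 4 = 9.
The 6 still-open variables draw from only 6 values {5, 7, 8, 10, 11, 12}, so each is used; only locker 5 can be 10, hence locker 5 = 10.
locker 6 and locker 7 between them cover only {8, 12} — a naked pair. Remove those values from locker 2.
Determined: locker 3=6, locker 4=9, locker 5=10. The other lockers each still have more than one consistent value. That makes 3.

3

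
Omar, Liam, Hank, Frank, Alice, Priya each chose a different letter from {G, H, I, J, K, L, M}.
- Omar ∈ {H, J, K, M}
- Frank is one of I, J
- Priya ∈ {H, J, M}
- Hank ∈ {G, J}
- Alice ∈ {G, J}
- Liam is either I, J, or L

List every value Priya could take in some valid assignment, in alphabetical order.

H, M

Hank and Alice between them cover only {G, J} — a naked pair. Remove those values from Omar, Liam, Frank, Priya.
Frank has just one choice, so Frank = I. Eliminate I elsewhere: Liam.
That leaves Liam = L.
No further eliminations apply; Priya can still be any of H, M.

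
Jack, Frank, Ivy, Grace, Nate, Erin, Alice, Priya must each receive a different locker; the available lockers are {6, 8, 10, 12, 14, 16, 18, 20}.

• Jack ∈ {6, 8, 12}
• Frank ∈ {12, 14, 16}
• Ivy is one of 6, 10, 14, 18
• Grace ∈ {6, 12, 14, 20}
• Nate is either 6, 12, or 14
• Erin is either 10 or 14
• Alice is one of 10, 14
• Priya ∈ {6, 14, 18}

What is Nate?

Among the 8 variables, 8 fits only Jack (and all 8 values in {6, 8, 10, 12, 14, 16, 18, 20} must be used), so Jack = 8.
Among the 7 still-open variables, 16 fits only Frank (and all 7 values in {6, 10, 12, 14, 16, 18, 20} must be used), so Frank = 16.
The 6 still-open variables draw from only 6 values {6, 10, 12, 14, 18, 20}, so each is used; only Grace can be 20, hence Grace = 20.
The 5 still-open variables together cover exactly {6, 10, 12, 14, 18} — 5 values for 5 variables — and 12 appears only in Nate's list, so Nate = 12.

12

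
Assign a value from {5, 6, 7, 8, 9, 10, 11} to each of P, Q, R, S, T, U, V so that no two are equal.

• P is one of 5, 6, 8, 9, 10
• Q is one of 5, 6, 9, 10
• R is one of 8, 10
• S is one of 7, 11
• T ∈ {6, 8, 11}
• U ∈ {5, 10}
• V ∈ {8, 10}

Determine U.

5

The 7 variables draw from only 7 values {5, 6, 7, 8, 9, 10, 11}, so each is used; only S can be 7, hence S = 7.
The 6 still-open variables draw from only 6 values {5, 6, 8, 9, 10, 11}, so each is used; only T can be 11, hence T = 11.
R and V between them cover only {8, 10} — a naked pair. Remove those values from P, Q, U.
So U = 5.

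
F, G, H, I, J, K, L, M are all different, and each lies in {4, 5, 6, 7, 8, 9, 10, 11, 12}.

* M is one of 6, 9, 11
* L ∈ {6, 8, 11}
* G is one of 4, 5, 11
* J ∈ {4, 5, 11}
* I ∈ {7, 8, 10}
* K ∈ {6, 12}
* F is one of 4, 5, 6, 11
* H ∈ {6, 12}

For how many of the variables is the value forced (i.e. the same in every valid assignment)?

2

H and K share exactly the 2 values {6, 12}; by pigeonhole those values go to them, so strike 6, 12 from F, L, M.
F, G, J between them cover only {4, 5, 11} — a naked triple. Remove those values from L, M.
L's domain is down to {8}, so L = 8. Eliminate 8 elsewhere: I.
That leaves M = 9.
Determined: L=8, M=9. The other variables each still have more than one consistent value. That makes 2.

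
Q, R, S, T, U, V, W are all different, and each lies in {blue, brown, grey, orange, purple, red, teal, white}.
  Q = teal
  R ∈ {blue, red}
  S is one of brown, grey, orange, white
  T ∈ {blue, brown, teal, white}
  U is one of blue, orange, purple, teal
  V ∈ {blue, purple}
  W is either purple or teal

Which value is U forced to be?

Q has just one choice, so Q = teal. Remove teal from T, U, W.
W has just one choice, so W = purple. Remove purple from U, V.
That leaves V = blue. Remove blue from R, T, U.
So U = orange.

orange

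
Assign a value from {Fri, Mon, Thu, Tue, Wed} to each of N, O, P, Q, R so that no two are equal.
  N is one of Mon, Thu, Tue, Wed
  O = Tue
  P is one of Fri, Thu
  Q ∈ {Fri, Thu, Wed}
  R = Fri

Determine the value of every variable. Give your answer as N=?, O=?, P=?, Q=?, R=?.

N=Mon, O=Tue, P=Thu, Q=Wed, R=Fri

O's domain is down to {Tue}, so O = Tue. Remove Tue from N.
R's domain is down to {Fri}, so R = Fri. Strike Fri from P, Q.
P has just one choice, so P = Thu. So N, Q can't be Thu.
Q's domain is down to {Wed}, so Q = Wed. Eliminate Wed elsewhere: N.
N's domain is down to {Mon}, so N = Mon.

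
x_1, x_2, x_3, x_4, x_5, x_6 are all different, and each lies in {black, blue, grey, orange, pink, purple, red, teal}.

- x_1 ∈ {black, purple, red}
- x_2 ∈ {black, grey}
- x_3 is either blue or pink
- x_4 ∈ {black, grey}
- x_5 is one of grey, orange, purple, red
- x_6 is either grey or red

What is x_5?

The 2 variables x_2 and x_4 are confined to {black, grey}, which locks those values in; drop them from x_1, x_5, x_6.
x_6's domain is down to {red}, so x_6 = red. Eliminate red elsewhere: x_1, x_5.
x_1 must be purple (only option left). Remove purple from x_5.
So x_5 = orange.

orange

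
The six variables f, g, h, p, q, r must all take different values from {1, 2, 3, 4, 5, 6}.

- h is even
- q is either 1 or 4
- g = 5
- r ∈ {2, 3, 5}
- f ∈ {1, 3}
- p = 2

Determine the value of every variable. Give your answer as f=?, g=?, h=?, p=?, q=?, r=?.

g has just one choice, so g = 5. So r can't be 5.
p's domain is down to {2}, so p = 2. Eliminate 2 elsewhere: h, r.
r has just one choice, so r = 3. Remove 3 from f.
f has just one choice, so f = 1. Remove 1 from q.
That leaves q = 4. Strike 4 from h.
That leaves h = 6.

f=1, g=5, h=6, p=2, q=4, r=3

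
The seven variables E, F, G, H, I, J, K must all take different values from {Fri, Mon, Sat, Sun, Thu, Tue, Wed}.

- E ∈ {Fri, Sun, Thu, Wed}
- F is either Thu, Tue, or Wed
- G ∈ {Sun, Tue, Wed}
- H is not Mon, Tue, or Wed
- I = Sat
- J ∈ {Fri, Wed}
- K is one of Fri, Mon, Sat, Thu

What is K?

Mon

I's domain is down to {Sat}, so I = Sat. Remove Sat from H, K.
The 6 still-open variables draw from only 6 values {Fri, Mon, Sun, Thu, Tue, Wed}, so each is used; only K can be Mon, hence K = Mon.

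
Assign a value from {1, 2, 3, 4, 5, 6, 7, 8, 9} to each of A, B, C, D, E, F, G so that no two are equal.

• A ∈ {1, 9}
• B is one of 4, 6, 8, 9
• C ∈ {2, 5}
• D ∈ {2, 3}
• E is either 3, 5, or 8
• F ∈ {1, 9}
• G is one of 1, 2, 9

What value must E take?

8

A and F between them cover only {1, 9} — a naked pair. Remove those values from B, G.
G has just one choice, so G = 2. Eliminate 2 elsewhere: C, D.
That leaves C = 5. Remove 5 from E.
D must be 3 (only option left). Eliminate 3 elsewhere: E.
So E = 8.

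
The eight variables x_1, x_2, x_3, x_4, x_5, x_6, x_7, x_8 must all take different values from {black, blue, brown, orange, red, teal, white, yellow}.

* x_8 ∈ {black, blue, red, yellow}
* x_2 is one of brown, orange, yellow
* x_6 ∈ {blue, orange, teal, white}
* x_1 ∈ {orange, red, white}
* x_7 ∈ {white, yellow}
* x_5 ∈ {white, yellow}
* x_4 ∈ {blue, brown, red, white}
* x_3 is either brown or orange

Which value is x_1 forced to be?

The 8 variables draw from only 8 values {black, blue, brown, orange, red, teal, white, yellow}, so each is used; only x_8 can be black, hence x_8 = black.
Among the 7 still-open variables, teal fits only x_6 (and all 7 values in {blue, brown, orange, red, teal, white, yellow} must be used), so x_6 = teal.
Among the 6 still-open variables, blue fits only x_4 (and all 6 values in {blue, brown, orange, red, white, yellow} must be used), so x_4 = blue.
The 5 still-open variables draw from only 5 values {brown, orange, red, white, yellow}, so each is used; only x_1 can be red, hence x_1 = red.

red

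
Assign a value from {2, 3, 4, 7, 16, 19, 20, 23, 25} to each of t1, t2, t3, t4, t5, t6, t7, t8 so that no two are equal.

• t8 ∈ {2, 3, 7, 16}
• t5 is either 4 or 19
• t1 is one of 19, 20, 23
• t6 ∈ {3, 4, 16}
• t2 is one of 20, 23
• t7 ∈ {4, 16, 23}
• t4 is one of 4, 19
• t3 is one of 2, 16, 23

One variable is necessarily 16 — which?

t7

The 8 variables draw from only 8 values {2, 3, 4, 7, 16, 19, 20, 23}, so each is used; only t8 can be 7, hence t8 = 7.
The 7 still-open variables draw from only 7 values {2, 3, 4, 16, 19, 20, 23}, so each is used; only t3 can be 2, hence t3 = 2.
The 6 still-open variables together cover exactly {3, 4, 16, 19, 20, 23} — 6 values for 6 variables — and 3 appears only in t6's list, so t6 = 3.
The 5 still-open variables draw from only 5 values {4, 16, 19, 20, 23}, so each is used; only t7 can be 16, hence t7 = 16.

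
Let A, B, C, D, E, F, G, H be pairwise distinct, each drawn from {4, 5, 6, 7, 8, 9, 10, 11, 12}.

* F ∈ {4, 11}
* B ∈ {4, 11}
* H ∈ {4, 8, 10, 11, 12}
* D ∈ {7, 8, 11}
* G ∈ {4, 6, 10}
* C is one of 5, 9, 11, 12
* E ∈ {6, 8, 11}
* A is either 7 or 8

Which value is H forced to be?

B and F share exactly the 2 values {4, 11}; by pigeonhole those values go to them, so strike 4, 11 from C, D, E, G, H.
The 2 variables A and D are confined to {7, 8}, which locks those values in; drop them from E, H.
E's domain is down to {6}, so E = 6. So G can't be 6.
That leaves G = 10. So H can't be 10.
So H = 12.

12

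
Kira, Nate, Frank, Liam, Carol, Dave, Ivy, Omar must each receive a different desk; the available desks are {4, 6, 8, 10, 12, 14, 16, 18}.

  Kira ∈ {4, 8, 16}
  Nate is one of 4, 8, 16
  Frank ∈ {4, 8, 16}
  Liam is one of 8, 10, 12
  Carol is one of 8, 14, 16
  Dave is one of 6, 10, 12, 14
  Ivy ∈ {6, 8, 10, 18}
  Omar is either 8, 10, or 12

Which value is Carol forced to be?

14

The 8 variables draw from only 8 values {4, 6, 8, 10, 12, 14, 16, 18}, so each is used; only Ivy can be 18, hence Ivy = 18.
The 7 still-open variables together cover exactly {4, 6, 8, 10, 12, 14, 16} — 7 values for 7 variables — and 6 appears only in Dave's list, so Dave = 6.
The 6 still-open variables together cover exactly {4, 8, 10, 12, 14, 16} — 6 values for 6 variables — and 14 appears only in Carol's list, so Carol = 14.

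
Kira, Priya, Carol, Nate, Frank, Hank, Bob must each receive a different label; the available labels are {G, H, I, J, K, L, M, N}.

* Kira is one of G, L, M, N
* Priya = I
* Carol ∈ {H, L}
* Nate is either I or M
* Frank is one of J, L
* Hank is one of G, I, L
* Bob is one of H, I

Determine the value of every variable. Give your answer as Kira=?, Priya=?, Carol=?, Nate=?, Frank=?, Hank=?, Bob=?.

Kira=N, Priya=I, Carol=L, Nate=M, Frank=J, Hank=G, Bob=H

Priya's domain is down to {I}, so Priya = I. Eliminate I elsewhere: Nate, Hank, Bob.
That leaves Nate = M. Strike M from Kira.
Bob's domain is down to {H}, so Bob = H. Remove H from Carol.
Carol's domain is down to {L}, so Carol = L. Remove L from Kira, Frank, Hank.
Frank's domain is down to {J}, so Frank = J.
Hank must be G (only option left). Remove G from Kira.
That leaves Kira = N.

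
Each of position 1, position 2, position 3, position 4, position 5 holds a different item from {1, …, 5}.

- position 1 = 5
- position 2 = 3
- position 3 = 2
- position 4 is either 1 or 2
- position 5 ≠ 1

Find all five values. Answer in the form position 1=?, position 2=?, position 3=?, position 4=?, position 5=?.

position 1=5, position 2=3, position 3=2, position 4=1, position 5=4

position 1 must be 5 (only option left). So position 5 can't be 5.
That leaves position 2 = 3. Eliminate 3 elsewhere: position 5.
position 3's domain is down to {2}, so position 3 = 2. Strike 2 from position 4, position 5.
position 4 has just one choice, so position 4 = 1.
position 5 has just one choice, so position 5 = 4.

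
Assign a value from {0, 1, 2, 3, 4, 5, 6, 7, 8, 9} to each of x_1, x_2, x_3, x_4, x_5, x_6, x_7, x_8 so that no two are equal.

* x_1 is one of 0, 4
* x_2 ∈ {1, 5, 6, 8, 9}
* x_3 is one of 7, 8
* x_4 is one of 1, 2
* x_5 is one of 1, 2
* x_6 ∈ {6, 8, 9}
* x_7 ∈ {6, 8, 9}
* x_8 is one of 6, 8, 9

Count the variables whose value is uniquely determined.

The 2 variables x_4 and x_5 are confined to {1, 2}, which locks those values in; drop them from x_2.
x_6, x_7, x_8 between them cover only {6, 8, 9} — a naked triple. Remove those values from x_2, x_3.
x_2's domain is down to {5}, so x_2 = 5.
x_3's domain is down to {7}, so x_3 = 7.
Determined: x_2=5, x_3=7. The other variables each still have more than one consistent value. That makes 2.

2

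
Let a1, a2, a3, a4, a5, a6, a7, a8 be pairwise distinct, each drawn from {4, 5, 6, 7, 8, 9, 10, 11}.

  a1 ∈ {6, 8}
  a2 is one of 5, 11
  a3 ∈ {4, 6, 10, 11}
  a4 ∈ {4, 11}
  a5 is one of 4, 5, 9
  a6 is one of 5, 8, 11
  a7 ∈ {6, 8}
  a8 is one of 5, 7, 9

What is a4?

4

The 8 variables together cover exactly {4, 5, 6, 7, 8, 9, 10, 11} — 8 values for 8 variables — and 7 appears only in a8's list, so a8 = 7.
The 7 still-open variables draw from only 7 values {4, 5, 6, 8, 9, 10, 11}, so each is used; only a5 can be 9, hence a5 = 9.
The 6 still-open variables together cover exactly {4, 5, 6, 8, 10, 11} — 6 values for 6 variables — and 10 appears only in a3's list, so a3 = 10.
The 5 still-open variables together cover exactly {4, 5, 6, 8, 11} — 5 values for 5 variables — and 4 appears only in a4's list, so a4 = 4.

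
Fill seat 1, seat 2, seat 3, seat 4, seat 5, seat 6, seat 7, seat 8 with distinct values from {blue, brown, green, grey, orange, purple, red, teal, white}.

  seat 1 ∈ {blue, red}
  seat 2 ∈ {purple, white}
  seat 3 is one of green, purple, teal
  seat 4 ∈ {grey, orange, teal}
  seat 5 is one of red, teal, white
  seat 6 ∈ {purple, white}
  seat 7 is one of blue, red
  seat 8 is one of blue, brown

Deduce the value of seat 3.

The 2 variables seat 1 and seat 7 are confined to {blue, red}, which locks those values in; drop them from seat 5, seat 8.
seat 8 has just one choice, so seat 8 = brown.
seat 2 and seat 6 between them cover only {purple, white} — a naked pair. Remove those values from seat 3, seat 5.
seat 5's domain is down to {teal}, so seat 5 = teal. So seat 3, seat 4 can't be teal.
So seat 3 = green.

green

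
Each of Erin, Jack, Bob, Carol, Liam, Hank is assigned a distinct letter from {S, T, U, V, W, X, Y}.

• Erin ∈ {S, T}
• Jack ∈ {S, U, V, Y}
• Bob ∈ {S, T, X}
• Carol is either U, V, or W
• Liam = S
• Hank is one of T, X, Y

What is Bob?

Liam has just one choice, so Liam = S. Remove S from Erin, Jack, Bob.
Erin's domain is down to {T}, so Erin = T. Eliminate T elsewhere: Bob, Hank.
So Bob = X.

X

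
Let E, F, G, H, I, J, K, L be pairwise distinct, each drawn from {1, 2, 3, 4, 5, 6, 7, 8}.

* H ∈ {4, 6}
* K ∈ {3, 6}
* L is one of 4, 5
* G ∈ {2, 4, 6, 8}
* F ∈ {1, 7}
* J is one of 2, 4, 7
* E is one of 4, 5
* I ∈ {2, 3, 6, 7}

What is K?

3

Among the 8 variables, 1 fits only F (and all 8 values in {1, 2, 3, 4, 5, 6, 7, 8} must be used), so F = 1.
The 7 still-open variables draw from only 7 values {2, 3, 4, 5, 6, 7, 8}, so each is used; only G can be 8, hence G = 8.
E and L between them cover only {4, 5} — a naked pair. Remove those values from H, J.
H has just one choice, so H = 6. Strike 6 from I, K.
So K = 3.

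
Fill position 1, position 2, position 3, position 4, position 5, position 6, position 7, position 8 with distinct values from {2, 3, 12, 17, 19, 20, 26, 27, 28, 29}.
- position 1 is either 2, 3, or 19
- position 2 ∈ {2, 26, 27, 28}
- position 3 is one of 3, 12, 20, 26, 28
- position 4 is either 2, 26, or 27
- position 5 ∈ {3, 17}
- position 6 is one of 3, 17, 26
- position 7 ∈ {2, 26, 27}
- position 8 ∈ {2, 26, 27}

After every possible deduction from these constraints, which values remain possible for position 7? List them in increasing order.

2, 26, 27

position 4, position 7, position 8 between them cover only {2, 26, 27} — a naked triple. Remove those values from position 1, position 2, position 3, position 6.
position 2's domain is down to {28}, so position 2 = 28. Strike 28 from position 3.
The 2 variables position 5 and position 6 are confined to {3, 17}, which locks those values in; drop them from position 1, position 3.
position 1 has just one choice, so position 1 = 19.
No further eliminations apply; position 7 can still be any of 2, 26, 27.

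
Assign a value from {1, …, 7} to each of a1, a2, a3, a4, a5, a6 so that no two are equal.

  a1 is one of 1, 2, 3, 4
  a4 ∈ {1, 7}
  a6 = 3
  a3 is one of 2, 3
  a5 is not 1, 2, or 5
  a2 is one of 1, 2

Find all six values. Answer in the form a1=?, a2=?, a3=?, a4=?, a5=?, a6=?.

a1=4, a2=1, a3=2, a4=7, a5=6, a6=3

a6 has just one choice, so a6 = 3. Strike 3 from a1, a3, a5.
a3 has just one choice, so a3 = 2. So a1, a2 can't be 2.
a2 must be 1 (only option left). Remove 1 from a1, a4.
a4 has just one choice, so a4 = 7. So a5 can't be 7.
a1's domain is down to {4}, so a1 = 4. Remove 4 from a5.
a5 has just one choice, so a5 = 6.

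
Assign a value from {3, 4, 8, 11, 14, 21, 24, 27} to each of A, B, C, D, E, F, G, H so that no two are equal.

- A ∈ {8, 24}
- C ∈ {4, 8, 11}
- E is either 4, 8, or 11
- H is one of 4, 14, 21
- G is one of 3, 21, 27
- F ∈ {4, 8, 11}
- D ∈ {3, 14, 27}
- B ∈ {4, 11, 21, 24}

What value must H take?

14

C, E, F share exactly the 3 values {4, 8, 11}; by pigeonhole those values go to them, so strike 4, 8, 11 from A, B, H.
A must be 24 (only option left). So B can't be 24.
B has just one choice, so B = 21. Strike 21 from G, H.
So H = 14.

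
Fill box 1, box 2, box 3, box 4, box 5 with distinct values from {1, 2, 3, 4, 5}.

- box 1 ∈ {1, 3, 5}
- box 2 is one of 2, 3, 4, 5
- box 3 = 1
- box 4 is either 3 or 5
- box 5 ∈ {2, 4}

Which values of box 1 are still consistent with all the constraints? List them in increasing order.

3, 5

box 3's domain is down to {1}, so box 3 = 1. Remove 1 from box 1.
The 2 variables box 1 and box 4 are confined to {3, 5}, which locks those values in; drop them from box 2.
No further eliminations apply; box 1 can still be any of 3, 5.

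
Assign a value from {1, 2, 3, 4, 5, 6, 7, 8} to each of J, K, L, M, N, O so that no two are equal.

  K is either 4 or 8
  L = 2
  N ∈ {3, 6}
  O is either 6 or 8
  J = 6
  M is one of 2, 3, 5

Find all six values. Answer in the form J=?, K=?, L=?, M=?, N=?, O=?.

J's domain is down to {6}, so J = 6. Eliminate 6 elsewhere: N, O.
L has just one choice, so L = 2. Eliminate 2 elsewhere: M.
N's domain is down to {3}, so N = 3. So M can't be 3.
That leaves O = 8. Strike 8 from K.
K's domain is down to {4}, so K = 4.
That leaves M = 5.

J=6, K=4, L=2, M=5, N=3, O=8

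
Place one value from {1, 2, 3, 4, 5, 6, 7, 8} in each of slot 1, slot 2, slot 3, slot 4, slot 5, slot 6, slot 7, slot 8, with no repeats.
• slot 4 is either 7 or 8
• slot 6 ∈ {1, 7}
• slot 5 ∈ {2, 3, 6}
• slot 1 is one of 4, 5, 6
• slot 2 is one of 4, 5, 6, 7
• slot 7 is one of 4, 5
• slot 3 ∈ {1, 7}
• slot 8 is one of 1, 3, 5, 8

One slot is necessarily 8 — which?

slot 4

The 8 variables draw from only 8 values {1, 2, 3, 4, 5, 6, 7, 8}, so each is used; only slot 5 can be 2, hence slot 5 = 2.
The 7 still-open variables draw from only 7 values {1, 3, 4, 5, 6, 7, 8}, so each is used; only slot 8 can be 3, hence slot 8 = 3.
Among the 6 still-open variables, 8 fits only slot 4 (and all 6 values in {1, 4, 5, 6, 7, 8} must be used), so slot 4 = 8.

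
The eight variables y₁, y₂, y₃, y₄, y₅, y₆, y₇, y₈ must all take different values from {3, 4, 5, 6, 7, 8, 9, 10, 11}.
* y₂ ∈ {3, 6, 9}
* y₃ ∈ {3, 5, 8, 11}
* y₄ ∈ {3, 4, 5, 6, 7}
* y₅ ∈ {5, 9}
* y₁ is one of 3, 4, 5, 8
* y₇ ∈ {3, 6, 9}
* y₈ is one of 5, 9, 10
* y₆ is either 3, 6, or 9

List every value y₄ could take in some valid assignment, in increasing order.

y₂, y₆, y₇ share exactly the 3 values {3, 6, 9}; by pigeonhole those values go to them, so strike 3, 6, 9 from y₁, y₃, y₄, y₅, y₈.
That leaves y₅ = 5. Eliminate 5 elsewhere: y₁, y₃, y₄, y₈.
y₈ has just one choice, so y₈ = 10.
No further eliminations apply; y₄ can still be any of 4, 7.

4, 7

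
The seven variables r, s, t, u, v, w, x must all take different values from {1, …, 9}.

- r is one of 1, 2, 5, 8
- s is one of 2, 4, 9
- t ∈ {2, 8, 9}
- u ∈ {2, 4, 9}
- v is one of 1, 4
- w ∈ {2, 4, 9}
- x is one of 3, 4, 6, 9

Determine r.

5

s, u, w between them cover only {2, 4, 9} — a naked triple. Remove those values from r, t, v, x.
That leaves t = 8. Eliminate 8 elsewhere: r.
v must be 1 (only option left). Strike 1 from r.
So r = 5.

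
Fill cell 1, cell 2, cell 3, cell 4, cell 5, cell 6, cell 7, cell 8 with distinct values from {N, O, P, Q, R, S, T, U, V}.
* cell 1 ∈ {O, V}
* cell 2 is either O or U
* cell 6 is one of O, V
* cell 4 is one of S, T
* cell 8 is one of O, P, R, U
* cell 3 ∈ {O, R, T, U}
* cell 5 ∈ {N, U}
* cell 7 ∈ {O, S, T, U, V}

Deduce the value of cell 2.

U

The 8 variables draw from only 8 values {N, O, P, R, S, T, U, V}, so each is used; only cell 5 can be N, hence cell 5 = N.
The 7 still-open variables together cover exactly {O, P, R, S, T, U, V} — 7 values for 7 variables — and P appears only in cell 8's list, so cell 8 = P.
Among the 6 still-open variables, R fits only cell 3 (and all 6 values in {O, R, S, T, U, V} must be used), so cell 3 = R.
cell 1 and cell 6 share exactly the 2 values {O, V}; by pigeonhole those values go to them, so strike O, V from cell 2, cell 7.
So cell 2 = U.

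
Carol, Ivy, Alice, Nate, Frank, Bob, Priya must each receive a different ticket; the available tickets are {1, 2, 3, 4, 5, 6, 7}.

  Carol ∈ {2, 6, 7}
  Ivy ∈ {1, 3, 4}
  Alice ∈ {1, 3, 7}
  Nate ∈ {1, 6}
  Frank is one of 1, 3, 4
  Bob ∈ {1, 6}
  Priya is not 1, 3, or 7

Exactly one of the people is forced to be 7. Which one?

The 7 variables together cover exactly {1, 2, 3, 4, 5, 6, 7} — 7 values for 7 variables — and 5 appears only in Priya's list, so Priya = 5.
Among the 6 still-open variables, 2 fits only Carol (and all 6 values in {1, 2, 3, 4, 6, 7} must be used), so Carol = 2.
The 5 still-open variables together cover exactly {1, 3, 4, 6, 7} — 5 values for 5 variables — and 7 appears only in Alice's list, so Alice = 7.

Alice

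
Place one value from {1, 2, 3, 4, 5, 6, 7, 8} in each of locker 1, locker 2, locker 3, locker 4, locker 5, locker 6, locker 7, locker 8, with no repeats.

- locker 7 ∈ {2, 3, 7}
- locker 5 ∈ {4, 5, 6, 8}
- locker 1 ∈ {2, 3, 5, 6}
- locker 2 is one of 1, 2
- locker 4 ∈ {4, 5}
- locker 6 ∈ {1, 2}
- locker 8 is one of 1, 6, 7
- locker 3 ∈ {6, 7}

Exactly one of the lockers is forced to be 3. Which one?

locker 7

Among the 8 variables, 8 fits only locker 5 (and all 8 values in {1, 2, 3, 4, 5, 6, 7, 8} must be used), so locker 5 = 8.
Among the 7 still-open variables, 4 fits only locker 4 (and all 7 values in {1, 2, 3, 4, 5, 6, 7} must be used), so locker 4 = 4.
The 6 still-open variables draw from only 6 values {1, 2, 3, 5, 6, 7}, so each is used; only locker 1 can be 5, hence locker 1 = 5.
The 5 still-open variables together cover exactly {1, 2, 3, 6, 7} — 5 values for 5 variables — and 3 appears only in locker 7's list, so locker 7 = 3.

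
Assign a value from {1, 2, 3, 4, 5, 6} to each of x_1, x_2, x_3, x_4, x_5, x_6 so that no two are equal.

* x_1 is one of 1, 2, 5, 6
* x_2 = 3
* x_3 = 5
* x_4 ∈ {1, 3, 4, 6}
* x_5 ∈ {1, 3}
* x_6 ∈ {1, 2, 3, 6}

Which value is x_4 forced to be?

x_2's domain is down to {3}, so x_2 = 3. Remove 3 from x_4, x_5, x_6.
x_3's domain is down to {5}, so x_3 = 5. Strike 5 from x_1.
x_5's domain is down to {1}, so x_5 = 1. Eliminate 1 elsewhere: x_1, x_4, x_6.
The 3 still-open variables draw from only 3 values {2, 4, 6}, so each is used; only x_4 can be 4, hence x_4 = 4.

4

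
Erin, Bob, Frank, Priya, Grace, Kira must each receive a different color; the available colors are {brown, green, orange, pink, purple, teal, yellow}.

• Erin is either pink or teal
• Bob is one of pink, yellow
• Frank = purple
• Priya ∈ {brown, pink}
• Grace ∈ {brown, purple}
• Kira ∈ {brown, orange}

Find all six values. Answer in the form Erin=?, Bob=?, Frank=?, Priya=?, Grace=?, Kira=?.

Frank must be purple (only option left). Strike purple from Grace.
Grace has just one choice, so Grace = brown. Eliminate brown elsewhere: Priya, Kira.
That leaves Kira = orange.
Priya has just one choice, so Priya = pink. So Erin, Bob can't be pink.
Erin's domain is down to {teal}, so Erin = teal.
That leaves Bob = yellow.

Erin=teal, Bob=yellow, Frank=purple, Priya=pink, Grace=brown, Kira=orange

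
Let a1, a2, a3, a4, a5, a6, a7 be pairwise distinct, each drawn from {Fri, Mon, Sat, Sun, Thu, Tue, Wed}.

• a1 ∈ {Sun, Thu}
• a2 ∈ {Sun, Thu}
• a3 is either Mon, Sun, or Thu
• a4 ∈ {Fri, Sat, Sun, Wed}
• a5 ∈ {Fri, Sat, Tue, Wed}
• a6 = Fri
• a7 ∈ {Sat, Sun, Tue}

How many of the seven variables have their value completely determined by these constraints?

2

a6 has just one choice, so a6 = Fri. Remove Fri from a4, a5.
The 6 still-open variables together cover exactly {Mon, Sat, Sun, Thu, Tue, Wed} — 6 values for 6 variables — and Mon appears only in a3's list, so a3 = Mon.
a1 and a2 share exactly the 2 values {Sun, Thu}; by pigeonhole those values go to them, so strike Sun, Thu from a4, a7.
Determined: a3=Mon, a6=Fri. The other variables each still have more than one consistent value. That makes 2.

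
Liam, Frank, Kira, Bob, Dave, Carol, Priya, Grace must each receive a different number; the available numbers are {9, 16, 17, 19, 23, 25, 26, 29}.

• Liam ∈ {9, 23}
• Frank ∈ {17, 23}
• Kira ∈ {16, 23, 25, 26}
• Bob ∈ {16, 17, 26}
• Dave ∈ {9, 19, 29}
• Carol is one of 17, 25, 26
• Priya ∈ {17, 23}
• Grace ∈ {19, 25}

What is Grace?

Among the 8 variables, 29 fits only Dave (and all 8 values in {9, 16, 17, 19, 23, 25, 26, 29} must be used), so Dave = 29.
Among the 7 still-open variables, 9 fits only Liam (and all 7 values in {9, 16, 17, 19, 23, 25, 26} must be used), so Liam = 9.
The 6 still-open variables draw from only 6 values {16, 17, 19, 23, 25, 26}, so each is used; only Grace can be 19, hence Grace = 19.

19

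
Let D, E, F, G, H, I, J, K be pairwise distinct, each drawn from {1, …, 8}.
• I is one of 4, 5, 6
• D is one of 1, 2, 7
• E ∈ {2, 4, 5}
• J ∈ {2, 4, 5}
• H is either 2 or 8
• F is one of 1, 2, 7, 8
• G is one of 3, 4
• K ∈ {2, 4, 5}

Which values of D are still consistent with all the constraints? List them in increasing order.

1, 7

The 8 variables together cover exactly {1, 2, 3, 4, 5, 6, 7, 8} — 8 values for 8 variables — and 3 appears only in G's list, so G = 3.
Among the 7 still-open variables, 6 fits only I (and all 7 values in {1, 2, 4, 5, 6, 7, 8} must be used), so I = 6.
E, J, K between them cover only {2, 4, 5} — a naked triple. Remove those values from D, F, H.
That leaves H = 8. Remove 8 from F.
No further eliminations apply; D can still be any of 1, 7.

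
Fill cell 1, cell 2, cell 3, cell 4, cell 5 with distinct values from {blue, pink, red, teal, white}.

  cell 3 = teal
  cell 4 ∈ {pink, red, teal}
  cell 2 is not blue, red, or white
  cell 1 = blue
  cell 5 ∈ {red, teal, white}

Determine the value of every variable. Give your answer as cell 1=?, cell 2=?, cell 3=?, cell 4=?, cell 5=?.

cell 1 must be blue (only option left).
cell 3 has just one choice, so cell 3 = teal. So cell 2, cell 4, cell 5 can't be teal.
cell 2 must be pink (only option left). Remove pink from cell 4.
cell 4's domain is down to {red}, so cell 4 = red. Strike red from cell 5.
That leaves cell 5 = white.

cell 1=blue, cell 2=pink, cell 3=teal, cell 4=red, cell 5=white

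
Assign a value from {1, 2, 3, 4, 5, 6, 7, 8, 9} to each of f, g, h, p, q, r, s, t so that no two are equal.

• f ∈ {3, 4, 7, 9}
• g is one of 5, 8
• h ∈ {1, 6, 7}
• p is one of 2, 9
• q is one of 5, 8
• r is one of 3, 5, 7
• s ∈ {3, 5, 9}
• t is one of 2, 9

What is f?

4

g and q share exactly the 2 values {5, 8}; by pigeonhole those values go to them, so strike 5, 8 from r, s.
p and t share exactly the 2 values {2, 9}; by pigeonhole those values go to them, so strike 2, 9 from f, s.
s must be 3 (only option left). So f, r can't be 3.
r must be 7 (only option left). Strike 7 from f, h.
So f = 4.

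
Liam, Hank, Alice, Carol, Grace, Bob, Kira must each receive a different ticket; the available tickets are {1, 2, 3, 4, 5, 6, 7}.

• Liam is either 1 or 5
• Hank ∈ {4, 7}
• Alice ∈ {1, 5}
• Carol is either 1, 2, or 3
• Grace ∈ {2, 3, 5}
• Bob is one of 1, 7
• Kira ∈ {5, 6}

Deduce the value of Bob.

7

The 7 variables together cover exactly {1, 2, 3, 4, 5, 6, 7} — 7 values for 7 variables — and 4 appears only in Hank's list, so Hank = 4.
The 6 still-open variables draw from only 6 values {1, 2, 3, 5, 6, 7}, so each is used; only Kira can be 6, hence Kira = 6.
Among the 5 still-open variables, 7 fits only Bob (and all 5 values in {1, 2, 3, 5, 7} must be used), so Bob = 7.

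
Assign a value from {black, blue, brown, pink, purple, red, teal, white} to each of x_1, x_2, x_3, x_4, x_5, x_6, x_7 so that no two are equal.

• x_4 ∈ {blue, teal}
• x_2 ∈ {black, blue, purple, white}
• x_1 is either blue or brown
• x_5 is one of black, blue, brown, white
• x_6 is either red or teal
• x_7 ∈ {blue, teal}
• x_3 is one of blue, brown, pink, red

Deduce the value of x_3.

x_4 and x_7 share exactly the 2 values {blue, teal}; by pigeonhole those values go to them, so strike blue, teal from x_1, x_2, x_3, x_5, x_6.
That leaves x_1 = brown. Eliminate brown elsewhere: x_3, x_5.
x_6's domain is down to {red}, so x_6 = red. Remove red from x_3.
So x_3 = pink.

pink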